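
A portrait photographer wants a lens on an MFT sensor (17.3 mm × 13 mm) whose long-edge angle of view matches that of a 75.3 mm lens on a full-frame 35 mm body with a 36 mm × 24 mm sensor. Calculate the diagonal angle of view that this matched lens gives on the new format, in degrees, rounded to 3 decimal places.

Equal long-edge AOV ⇒ f₂ = f₁ · 17.3/36 = 75.3 × 0.48056 ≈ 36.1858 mm.
Sensor diagonal = √(17.3² + 13²) = √468.2900 ≈ 21.6400 mm.
Diagonal AOV on the new format = 2·arctan(21.6400 / (2 × 36.1858)) = 2·arctan(0.29901) ≈ 33.2946°.

33.295°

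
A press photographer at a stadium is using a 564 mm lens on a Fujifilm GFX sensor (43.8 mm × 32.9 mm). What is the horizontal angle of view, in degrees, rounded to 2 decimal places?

Angle of view α = 2·arctan(w/2f) with w = 43.8 mm and f = 564 mm.
w/2f = 0.03883; arctan(0.03883) ≈ 2.2237°, so α ≈ 4.4473°.

4.45°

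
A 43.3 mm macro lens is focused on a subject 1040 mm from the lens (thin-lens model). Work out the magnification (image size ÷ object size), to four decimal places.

0.0434×

Thin lens: 1/f = 1/dₒ + 1/dᵢ → 1/dᵢ = 1/43.3 − 1/1040 = 0.0221331 mm⁻¹, so dᵢ ≈ 45.1811 mm.
Magnification m = dᵢ/dₒ = 45.1811/1040 ≈ 0.04344.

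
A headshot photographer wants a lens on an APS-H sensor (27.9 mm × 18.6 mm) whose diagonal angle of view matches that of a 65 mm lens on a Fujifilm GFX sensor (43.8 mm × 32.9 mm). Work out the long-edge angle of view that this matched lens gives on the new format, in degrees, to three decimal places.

38.643°

Sensor diagonal = √(43.8² + 32.9²) = √3000.8500 ≈ 54.7800 mm.
Sensor diagonal = √(27.9² + 18.6²) = √1124.3700 ≈ 33.5316 mm.
Equal diagonal AOV ⇒ f₂ = f₁ · 33.5316/54.7800 = 65 × 0.61211 ≈ 39.7874 mm.
Long-edge AOV on the new format = 2·arctan(27.9 / (2 × 39.7874)) = 2·arctan(0.35061) ≈ 38.6427°.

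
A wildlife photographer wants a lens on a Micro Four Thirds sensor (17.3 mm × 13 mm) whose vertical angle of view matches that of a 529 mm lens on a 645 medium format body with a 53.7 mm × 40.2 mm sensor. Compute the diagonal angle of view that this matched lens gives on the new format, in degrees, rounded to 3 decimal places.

Equal vertical AOV ⇒ f₂ = f₁ · 13/40.2 = 529 × 0.32338 ≈ 171.0697 mm.
Sensor diagonal = √(17.3² + 13²) = √468.2900 ≈ 21.6400 mm.
Diagonal AOV on the new format = 2·arctan(21.6400 / (2 × 171.0697)) = 2·arctan(0.06325) ≈ 7.2382°.

7.238°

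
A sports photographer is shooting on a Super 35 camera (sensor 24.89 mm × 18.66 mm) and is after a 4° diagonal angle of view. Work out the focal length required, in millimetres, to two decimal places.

445.41 mm

Sensor diagonal = √(24.89² + 18.66²) = √967.7077 ≈ 31.1080 mm.
From α = 2·arctan(d/2f) we get f = d / (2·tan(α/2)).
With d = 31.1080 mm and α/2 = 2°, tan(α/2) ≈ 0.03492, so f ≈ 31.1080 / 0.06984 ≈ 445.4083 mm.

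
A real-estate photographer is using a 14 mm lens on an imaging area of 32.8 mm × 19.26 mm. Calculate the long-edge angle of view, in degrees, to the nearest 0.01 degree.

Angle of view α = 2·arctan(w/2f) with w = 32.8 mm and f = 14 mm.
w/2f = 1.17143; arctan(1.17143) ≈ 49.5140°, so α ≈ 99.0280°.

99.03°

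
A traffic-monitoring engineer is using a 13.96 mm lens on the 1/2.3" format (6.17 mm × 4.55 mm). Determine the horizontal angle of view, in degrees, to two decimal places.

Angle of view α = 2·arctan(w/2f) with w = 6.17 mm and f = 13.96 mm.
w/2f = 0.22099; arctan(0.22099) ≈ 12.4614°, so α ≈ 24.9229°.

24.92°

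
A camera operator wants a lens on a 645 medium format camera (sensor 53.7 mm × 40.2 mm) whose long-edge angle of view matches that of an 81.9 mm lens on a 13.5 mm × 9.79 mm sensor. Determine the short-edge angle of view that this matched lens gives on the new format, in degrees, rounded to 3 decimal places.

7.061°

Equal long-edge AOV ⇒ f₂ = f₁ · 53.7/13.5 = 81.9 × 3.97778 ≈ 325.7800 mm.
Short-edge AOV on the new format = 2·arctan(40.2 / (2 × 325.7800)) = 2·arctan(0.06170) ≈ 7.0611°.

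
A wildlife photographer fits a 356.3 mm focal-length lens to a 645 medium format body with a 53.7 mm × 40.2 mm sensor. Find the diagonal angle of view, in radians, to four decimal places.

Sensor diagonal = √(53.7² + 40.2²) = √4499.7300 ≈ 67.0800 mm.
Angle of view α = 2·arctan(d/2f) with d = 67.0800 mm and f = 356.3 mm.
d/2f = 0.09413; arctan(0.09413) ≈ 0.0939 rad, so α ≈ 0.1877 rad.

0.1877 rad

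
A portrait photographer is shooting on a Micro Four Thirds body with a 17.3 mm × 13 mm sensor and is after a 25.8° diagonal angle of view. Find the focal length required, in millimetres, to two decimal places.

47.24 mm

Sensor diagonal = √(17.3² + 13²) = √468.2900 ≈ 21.6400 mm.
From α = 2·arctan(d/2f) we get f = d / (2·tan(α/2)).
With d = 21.6400 mm and α/2 = 12.9°, tan(α/2) ≈ 0.22903, so f ≈ 21.6400 / 0.45806 ≈ 47.2426 mm.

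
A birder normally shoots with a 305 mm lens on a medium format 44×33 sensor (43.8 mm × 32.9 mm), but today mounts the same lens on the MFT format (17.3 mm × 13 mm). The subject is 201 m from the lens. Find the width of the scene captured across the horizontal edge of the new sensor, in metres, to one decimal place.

The focal length stays 305 mm; the relevant sensor dimension is now w = 17.3 mm. Object distance dₒ = 201 m = 201000 mm.
Thin-lens field width W = w·(dₒ − f)/f = 17.3 × (201000 − 305)/305 ≈ 11383.684 mm = 11.3837 m.

11.4 m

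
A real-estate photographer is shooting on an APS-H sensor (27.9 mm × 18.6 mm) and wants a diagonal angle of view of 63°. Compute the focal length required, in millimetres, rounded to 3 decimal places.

Sensor diagonal = √(27.9² + 18.6²) = √1124.3700 ≈ 33.5316 mm.
From α = 2·arctan(d/2f) we get f = d / (2·tan(α/2)).
With d = 33.5316 mm and α/2 = 31.5°, tan(α/2) ≈ 0.61280, so f ≈ 33.5316 / 1.22560 ≈ 27.3593 mm.

27.359 mm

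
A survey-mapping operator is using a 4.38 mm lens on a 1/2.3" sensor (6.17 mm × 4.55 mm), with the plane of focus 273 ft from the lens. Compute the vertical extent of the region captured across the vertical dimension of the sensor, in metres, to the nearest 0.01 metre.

86.44 m

dₒ: 273 ft × 304.8 mm/ft = 83210.40 mm.
Similar triangles through the lens centre give W/dₒ = h/dᵢ; with 1/f = 1/dₒ + 1/dᵢ this gives W = h·(dₒ − f)/f.
W = 4.55 mm × (83210.4 − 4.38) / 4.38 = 4.55 × 18996.8076 ≈ 86435.475 mm = 86.4355 m.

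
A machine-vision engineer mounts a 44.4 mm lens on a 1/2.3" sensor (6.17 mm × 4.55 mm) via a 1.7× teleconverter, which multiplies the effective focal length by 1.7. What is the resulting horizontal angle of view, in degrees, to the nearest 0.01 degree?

4.68°

Effective focal length f = 44.4 × 1.7 = 75.48 mm.
α = 2·arctan(6.17 / (2 × 75.48)) = 2·arctan(0.04087) ≈ 4.6810°.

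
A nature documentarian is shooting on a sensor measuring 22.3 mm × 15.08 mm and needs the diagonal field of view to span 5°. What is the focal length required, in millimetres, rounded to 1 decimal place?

Sensor diagonal = √(22.3² + 15.08²) = √724.6964 ≈ 26.9202 mm.
From α = 2·arctan(d/2f) we get f = d / (2·tan(α/2)).
With d = 26.9202 mm and α/2 = 2.5°, tan(α/2) ≈ 0.04366, so f ≈ 26.9202 / 0.08732 ≈ 308.2868 mm.

308.3 mm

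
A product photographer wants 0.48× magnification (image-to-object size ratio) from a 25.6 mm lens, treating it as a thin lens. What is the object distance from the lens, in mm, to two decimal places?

78.93 mm

With m = dᵢ/dₒ and 1/f = 1/dₒ + 1/dᵢ, substituting dᵢ = m·dₒ gives 1/f = (1 + 1/m)/dₒ, hence dₒ = f·(1 + 1/m).
dₒ = 25.6 × (1 + 1/0.48) = 25.6 × 3.08333 ≈ 78.933 mm.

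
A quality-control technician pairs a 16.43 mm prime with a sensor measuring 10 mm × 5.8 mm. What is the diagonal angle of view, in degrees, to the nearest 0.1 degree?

Sensor diagonal = √(10² + 5.8²) = √133.6400 ≈ 11.5603 mm.
Angle of view α = 2·arctan(d/2f) with d = 11.5603 mm and f = 16.43 mm.
d/2f = 0.35180; arctan(0.35180) ≈ 19.3821°, so α ≈ 38.7641°.

38.8°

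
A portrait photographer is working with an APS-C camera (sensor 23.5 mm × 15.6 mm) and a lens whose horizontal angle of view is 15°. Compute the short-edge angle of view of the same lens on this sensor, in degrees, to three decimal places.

From the horizontal AOV: f = 23.5 / (2·tan(7.5°)) = 23.5 / 0.26330 ≈ 89.2501 mm.
Short-edge AOV = 2·arctan(15.6 / (2 × 89.2501)) = 2·arctan(0.08739) ≈ 9.9893°.

9.989°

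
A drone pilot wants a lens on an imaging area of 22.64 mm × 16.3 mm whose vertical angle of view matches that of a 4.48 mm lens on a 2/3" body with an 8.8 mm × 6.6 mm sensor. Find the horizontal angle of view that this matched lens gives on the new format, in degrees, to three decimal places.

91.309°

Equal vertical AOV ⇒ f₂ = f₁ · 16.3/6.6 = 4.48 × 2.46970 ≈ 11.0642 mm.
Horizontal AOV on the new format = 2·arctan(22.64 / (2 × 11.0642)) = 2·arctan(1.02312) ≈ 91.3092°.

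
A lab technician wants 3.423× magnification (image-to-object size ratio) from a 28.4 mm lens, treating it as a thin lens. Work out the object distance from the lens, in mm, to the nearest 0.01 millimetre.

36.70 mm

With m = dᵢ/dₒ and 1/f = 1/dₒ + 1/dᵢ, substituting dᵢ = m·dₒ gives 1/f = (1 + 1/m)/dₒ, hence dₒ = f·(1 + 1/m).
dₒ = 28.4 × (1 + 1/3.423) = 28.4 × 1.29214 ≈ 36.697 mm.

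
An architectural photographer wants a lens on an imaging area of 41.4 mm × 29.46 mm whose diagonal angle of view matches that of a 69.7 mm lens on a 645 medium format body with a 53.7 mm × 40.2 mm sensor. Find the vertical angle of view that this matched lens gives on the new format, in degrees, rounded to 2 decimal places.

31.18°

Sensor diagonal = √(53.7² + 40.2²) = √4499.7300 ≈ 67.0800 mm.
Sensor diagonal = √(41.4² + 29.46²) = √2581.8516 ≈ 50.8119 mm.
Equal diagonal AOV ⇒ f₂ = f₁ · 50.8119/67.0800 = 69.7 × 0.75748 ≈ 52.7965 mm.
Vertical AOV on the new format = 2·arctan(29.46 / (2 × 52.7965)) = 2·arctan(0.27900) ≈ 31.1778°.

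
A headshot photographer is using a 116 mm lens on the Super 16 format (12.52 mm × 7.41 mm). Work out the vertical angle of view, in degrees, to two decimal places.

Angle of view α = 2·arctan(h/2f) with h = 7.41 mm and f = 116 mm.
h/2f = 0.03194; arctan(0.03194) ≈ 1.8294°, so α ≈ 3.6588°.

3.66°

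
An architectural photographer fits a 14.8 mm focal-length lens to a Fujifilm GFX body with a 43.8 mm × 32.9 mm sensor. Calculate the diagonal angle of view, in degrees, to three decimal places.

123.231°

Sensor diagonal = √(43.8² + 32.9²) = √3000.8500 ≈ 54.7800 mm.
Angle of view α = 2·arctan(d/2f) with d = 54.7800 mm and f = 14.8 mm.
d/2f = 1.85068; arctan(1.85068) ≈ 61.6157°, so α ≈ 123.2315°.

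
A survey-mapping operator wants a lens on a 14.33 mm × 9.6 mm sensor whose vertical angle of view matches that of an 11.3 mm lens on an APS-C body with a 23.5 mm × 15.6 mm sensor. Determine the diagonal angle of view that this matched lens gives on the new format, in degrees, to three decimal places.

Equal vertical AOV ⇒ f₂ = f₁ · 9.6/15.6 = 11.3 × 0.61538 ≈ 6.9538 mm.
Sensor diagonal = √(14.33² + 9.6²) = √297.5089 ≈ 17.2484 mm.
Diagonal AOV on the new format = 2·arctan(17.2484 / (2 × 6.9538)) = 2·arctan(1.24021) ≈ 102.2404°.

102.240°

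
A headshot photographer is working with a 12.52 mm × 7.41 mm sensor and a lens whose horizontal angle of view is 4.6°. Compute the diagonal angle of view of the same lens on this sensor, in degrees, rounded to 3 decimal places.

5.344°

From the horizontal AOV: f = 12.52 / (2·tan(2.3°)) = 12.52 / 0.08033 ≈ 155.8604 mm.
Sensor diagonal = √(12.52² + 7.41²) = √211.6585 ≈ 14.5485 mm.
Diagonal AOV = 2·arctan(14.5485 / (2 × 155.8604)) = 2·arctan(0.04667) ≈ 5.3443°.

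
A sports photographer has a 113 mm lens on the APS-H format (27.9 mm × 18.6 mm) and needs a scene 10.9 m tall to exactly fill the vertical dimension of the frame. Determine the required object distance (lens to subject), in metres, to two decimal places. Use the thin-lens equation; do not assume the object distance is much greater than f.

W: 10.9 m = 10900 mm.
Magnification m = h/W = dᵢ/dₒ; combined with 1/f = 1/dₒ + 1/dᵢ this gives dₒ = f·(1 + W/h).
dₒ = 113 mm × (1 + 10900/18.6) = 113 × 587.0215 ≈ 66333.430 mm = 66.3334 m.

66.33 m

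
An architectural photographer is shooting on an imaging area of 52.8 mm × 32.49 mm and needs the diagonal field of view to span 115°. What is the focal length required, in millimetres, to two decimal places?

19.75 mm

Sensor diagonal = √(52.8² + 32.49²) = √3843.4401 ≈ 61.9955 mm.
From α = 2·arctan(d/2f) we get f = d / (2·tan(α/2)).
With d = 61.9955 mm and α/2 = 57.5°, tan(α/2) ≈ 1.56969, so f ≈ 61.9955 / 3.13937 ≈ 19.7477 mm.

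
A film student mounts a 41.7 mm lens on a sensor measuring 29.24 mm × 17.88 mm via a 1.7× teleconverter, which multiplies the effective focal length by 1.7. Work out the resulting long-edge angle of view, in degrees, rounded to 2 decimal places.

23.31°

Effective focal length f = 41.7 × 1.7 = 70.89 mm.
α = 2·arctan(29.24 / (2 × 70.89)) = 2·arctan(0.20624) ≈ 23.3060°.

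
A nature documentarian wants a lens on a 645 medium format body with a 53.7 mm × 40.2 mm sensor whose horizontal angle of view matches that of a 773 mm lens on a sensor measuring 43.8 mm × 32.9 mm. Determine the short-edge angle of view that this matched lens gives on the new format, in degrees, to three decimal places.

Equal horizontal AOV ⇒ f₂ = f₁ · 53.7/43.8 = 773 × 1.22603 ≈ 947.7192 mm.
Short-edge AOV on the new format = 2·arctan(40.2 / (2 × 947.7192)) = 2·arctan(0.02121) ≈ 2.4300°.

2.430°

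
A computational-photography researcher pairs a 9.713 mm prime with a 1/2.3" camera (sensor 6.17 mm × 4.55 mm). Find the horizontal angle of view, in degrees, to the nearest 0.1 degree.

35.2°

Angle of view α = 2·arctan(w/2f) with w = 6.17 mm and f = 9.713 mm.
w/2f = 0.31762; arctan(0.31762) ≈ 17.6207°, so α ≈ 35.2413°.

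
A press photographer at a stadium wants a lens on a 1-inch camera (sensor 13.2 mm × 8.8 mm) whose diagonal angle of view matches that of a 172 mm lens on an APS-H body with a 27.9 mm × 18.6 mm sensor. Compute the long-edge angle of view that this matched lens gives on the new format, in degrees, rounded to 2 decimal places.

9.27°

Sensor diagonal = √(27.9² + 18.6²) = √1124.3700 ≈ 33.5316 mm.
Sensor diagonal = √(13.2² + 8.8²) = √251.6800 ≈ 15.8644 mm.
Equal diagonal AOV ⇒ f₂ = f₁ · 15.8644/33.5316 = 172 × 0.47312 ≈ 81.3763 mm.
Long-edge AOV on the new format = 2·arctan(13.2 / (2 × 81.3763)) = 2·arctan(0.08110) ≈ 9.2736°.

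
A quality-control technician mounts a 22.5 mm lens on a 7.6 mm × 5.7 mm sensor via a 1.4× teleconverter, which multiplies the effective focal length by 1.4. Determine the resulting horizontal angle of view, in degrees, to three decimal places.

Effective focal length f = 22.5 × 1.4 = 31.5 mm.
α = 2·arctan(7.6 / (2 × 31.5)) = 2·arctan(0.12063) ≈ 13.7573°.

13.757°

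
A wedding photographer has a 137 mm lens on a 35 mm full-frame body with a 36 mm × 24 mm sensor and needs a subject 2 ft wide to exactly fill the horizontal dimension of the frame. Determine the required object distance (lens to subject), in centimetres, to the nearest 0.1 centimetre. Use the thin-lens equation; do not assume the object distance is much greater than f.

W: 2 ft × 304.8 mm/ft = 609.60 mm.
Magnification m = w/W = dᵢ/dₒ; combined with 1/f = 1/dₒ + 1/dᵢ this gives dₒ = f·(1 + W/w).
dₒ = 137 mm × (1 + 609.6/36) = 137 × 17.9333 ≈ 2456.867 mm = 245.687 cm.

245.7 cm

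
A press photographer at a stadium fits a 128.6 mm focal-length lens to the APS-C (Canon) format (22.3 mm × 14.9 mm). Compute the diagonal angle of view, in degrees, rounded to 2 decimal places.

Sensor diagonal = √(22.3² + 14.9²) = √719.3000 ≈ 26.8198 mm.
Angle of view α = 2·arctan(d/2f) with d = 26.8198 mm and f = 128.6 mm.
d/2f = 0.10428; arctan(0.10428) ≈ 5.9531°, so α ≈ 11.9061°.

11.91°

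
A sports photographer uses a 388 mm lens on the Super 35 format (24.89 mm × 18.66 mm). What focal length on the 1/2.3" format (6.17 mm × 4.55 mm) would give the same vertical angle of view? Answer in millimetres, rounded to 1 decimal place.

Equal angle of view means equal height/f ratio, so f₂ = f₁ · (height₂/height₁) = 388 × 4.55/18.66.
f₂ = 388 × 0.24384 ≈ 94.609 mm.

94.6 mm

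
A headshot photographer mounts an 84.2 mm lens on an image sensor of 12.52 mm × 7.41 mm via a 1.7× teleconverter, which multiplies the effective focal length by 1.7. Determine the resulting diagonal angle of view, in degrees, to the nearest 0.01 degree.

5.82°

Effective focal length f = 84.2 × 1.7 = 143.14 mm.
Sensor diagonal = √(12.52² + 7.41²) = √211.6585 ≈ 14.5485 mm.
α = 2·arctan(14.548 / (2 × 143.14)) = 2·arctan(0.05082) ≈ 5.8184°.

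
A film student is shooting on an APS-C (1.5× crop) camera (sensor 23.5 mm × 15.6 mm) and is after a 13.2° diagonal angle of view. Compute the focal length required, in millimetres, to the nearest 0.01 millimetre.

Sensor diagonal = √(23.5² + 15.6²) = √795.6100 ≈ 28.2066 mm.
From α = 2·arctan(d/2f) we get f = d / (2·tan(α/2)).
With d = 28.2066 mm and α/2 = 6.6°, tan(α/2) ≈ 0.11570, so f ≈ 28.2066 / 0.23141 ≈ 121.8911 mm.

121.89 mm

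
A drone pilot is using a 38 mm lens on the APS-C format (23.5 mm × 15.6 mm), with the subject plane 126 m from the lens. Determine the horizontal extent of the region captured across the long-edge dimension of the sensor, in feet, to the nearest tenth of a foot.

255.6 ft

dₒ: 126 m = 126000 mm.
Similar triangles through the lens centre give W/dₒ = w/dᵢ; with 1/f = 1/dₒ + 1/dᵢ this gives W = w·(dₒ − f)/f.
W = 23.5 mm × (126000 − 38) / 38 = 23.5 × 3314.7895 ≈ 77897.553 mm = 77897.553/304.8 ft = 255.569 ft.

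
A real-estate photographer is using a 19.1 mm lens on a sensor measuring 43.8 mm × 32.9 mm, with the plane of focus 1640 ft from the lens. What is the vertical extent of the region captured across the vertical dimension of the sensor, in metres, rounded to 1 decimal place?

861.0 m

dₒ: 1640 ft × 304.8 mm/ft = 499871.98 mm.
Similar triangles through the lens centre give W/dₒ = h/dᵢ; with 1/f = 1/dₒ + 1/dᵢ this gives W = h·(dₒ − f)/f.
W = 32.9 mm × (499872 − 19.1) / 19.1 = 32.9 × 26170.3081 ≈ 861003.135 mm = 861.003 m.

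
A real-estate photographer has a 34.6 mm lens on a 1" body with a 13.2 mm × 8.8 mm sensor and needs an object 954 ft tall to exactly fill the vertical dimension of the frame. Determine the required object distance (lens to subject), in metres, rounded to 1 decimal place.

1143.3 m

W: 954 ft × 304.8 mm/ft = 290779.19 mm.
Magnification m = h/W = dᵢ/dₒ; combined with 1/f = 1/dₒ + 1/dᵢ this gives dₒ = f·(1 + W/h).
dₒ = 34.6 mm × (1 + 290779/8.8) = 34.6 × 33044.0899 ≈ 1143325.509 mm = 1143.33 m.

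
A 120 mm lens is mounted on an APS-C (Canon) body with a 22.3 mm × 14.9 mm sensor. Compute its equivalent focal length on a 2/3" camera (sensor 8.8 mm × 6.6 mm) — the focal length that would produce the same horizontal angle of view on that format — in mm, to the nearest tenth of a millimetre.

Equal angle of view means equal width/f ratio, so f₂ = f₁ · (width₂/width₁) = 120 × 8.8/22.3.
f₂ = 120 × 0.39462 ≈ 47.354 mm.

47.4 mm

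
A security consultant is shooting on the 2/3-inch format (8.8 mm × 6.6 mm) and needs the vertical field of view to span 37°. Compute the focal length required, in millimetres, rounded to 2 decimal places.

9.86 mm

From α = 2·arctan(h/2f) we get f = h / (2·tan(α/2)).
With h = 6.6 mm and α/2 = 18.5°, tan(α/2) ≈ 0.33460, so f ≈ 6.6 / 0.66919 ≈ 9.8627 mm.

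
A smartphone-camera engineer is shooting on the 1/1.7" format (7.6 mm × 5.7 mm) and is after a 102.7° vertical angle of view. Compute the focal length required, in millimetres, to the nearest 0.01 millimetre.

2.28 mm

From α = 2·arctan(h/2f) we get f = h / (2·tan(α/2)).
With h = 5.7 mm and α/2 = 51.35°, tan(α/2) ≈ 1.25044, so f ≈ 5.7 / 2.50088 ≈ 2.2792 mm.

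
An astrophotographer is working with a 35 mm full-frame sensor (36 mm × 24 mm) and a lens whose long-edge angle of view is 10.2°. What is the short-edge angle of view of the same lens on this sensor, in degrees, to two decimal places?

From the long-edge AOV: f = 36 / (2·tan(5.1°)) = 36 / 0.17850 ≈ 201.6860 mm.
Short-edge AOV = 2·arctan(24 / (2 × 201.6860)) = 2·arctan(0.05950) ≈ 6.8100°.

6.81°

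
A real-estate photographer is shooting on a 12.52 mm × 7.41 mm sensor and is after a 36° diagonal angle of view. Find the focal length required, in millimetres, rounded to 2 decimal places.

Sensor diagonal = √(12.52² + 7.41²) = √211.6585 ≈ 14.5485 mm.
From α = 2·arctan(d/2f) we get f = d / (2·tan(α/2)).
With d = 14.5485 mm and α/2 = 18°, tan(α/2) ≈ 0.32492, so f ≈ 14.5485 / 0.64984 ≈ 22.3878 mm.

22.39 mm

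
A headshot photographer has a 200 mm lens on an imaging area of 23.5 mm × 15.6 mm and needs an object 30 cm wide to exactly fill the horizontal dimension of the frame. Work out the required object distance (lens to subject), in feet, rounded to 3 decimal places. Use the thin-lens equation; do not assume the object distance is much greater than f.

W: 30 cm = 300 mm.
Magnification m = w/W = dᵢ/dₒ; combined with 1/f = 1/dₒ + 1/dᵢ this gives dₒ = f·(1 + W/w).
dₒ = 200 mm × (1 + 300/23.5) = 200 × 13.7660 ≈ 2753.191 mm = 2753.191/304.8 ft = 9.03278 ft.

9.033 ft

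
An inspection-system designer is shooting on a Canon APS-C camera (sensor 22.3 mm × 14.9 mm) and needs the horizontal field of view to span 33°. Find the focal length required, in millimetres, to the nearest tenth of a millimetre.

37.6 mm

From α = 2·arctan(w/2f) we get f = w / (2·tan(α/2)).
With w = 22.3 mm and α/2 = 16.5°, tan(α/2) ≈ 0.29621, so f ≈ 22.3 / 0.59243 ≈ 37.6418 mm.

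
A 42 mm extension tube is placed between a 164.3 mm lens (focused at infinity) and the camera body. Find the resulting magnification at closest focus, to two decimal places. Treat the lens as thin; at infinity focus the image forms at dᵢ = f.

0.26×

The tube moves the image plane from f to f + e, so dᵢ = 164.3 + 42 = 206.3 mm. Focus is achieved when 1/f = 1/dₒ + 1/dᵢ, giving dₒ = 1/(1/f − 1/(f+e)).
Magnification m = dᵢ/dₒ = (f+e)·(1/f − 1/(f+e)) = e/f = 42/164.3 ≈ 0.2556.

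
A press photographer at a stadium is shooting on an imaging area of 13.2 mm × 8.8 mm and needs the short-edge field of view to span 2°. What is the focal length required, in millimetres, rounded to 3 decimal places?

252.076 mm

From α = 2·arctan(h/2f) we get f = h / (2·tan(α/2)).
With h = 8.8 mm and α/2 = 1°, tan(α/2) ≈ 0.01746, so f ≈ 8.8 / 0.03491 ≈ 252.0758 mm.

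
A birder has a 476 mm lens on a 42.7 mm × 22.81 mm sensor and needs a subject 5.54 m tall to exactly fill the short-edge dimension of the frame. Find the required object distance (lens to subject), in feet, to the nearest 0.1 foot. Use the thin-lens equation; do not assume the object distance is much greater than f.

380.9 ft

W: 5.54 m = 5540 mm.
Magnification m = h/W = dᵢ/dₒ; combined with 1/f = 1/dₒ + 1/dᵢ this gives dₒ = f·(1 + W/h).
dₒ = 476 mm × (1 + 5540/22.81) = 476 × 243.8759 ≈ 116084.943 mm = 116084.943/304.8 ft = 380.856 ft.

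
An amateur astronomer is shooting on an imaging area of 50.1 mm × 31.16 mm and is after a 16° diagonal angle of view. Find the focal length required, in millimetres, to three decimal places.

Sensor diagonal = √(50.1² + 31.16²) = √3480.9556 ≈ 58.9996 mm.
From α = 2·arctan(d/2f) we get f = d / (2·tan(α/2)).
With d = 58.9996 mm and α/2 = 8°, tan(α/2) ≈ 0.14054, so f ≈ 58.9996 / 0.28108 ≈ 209.9021 mm.

209.902 mm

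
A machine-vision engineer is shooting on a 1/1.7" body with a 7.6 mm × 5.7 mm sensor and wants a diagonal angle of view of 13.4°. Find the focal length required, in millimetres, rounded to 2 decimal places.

Sensor diagonal = √(7.6² + 5.7²) = √90.2500 ≈ 9.5000 mm.
From α = 2·arctan(d/2f) we get f = d / (2·tan(α/2)).
With d = 9.5000 mm and α/2 = 6.7°, tan(α/2) ≈ 0.11747, so f ≈ 9.5000 / 0.23495 ≈ 40.4348 mm.

40.43 mm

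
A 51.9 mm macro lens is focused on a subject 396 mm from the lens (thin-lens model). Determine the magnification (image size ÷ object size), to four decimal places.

0.1508×

Thin lens: 1/f = 1/dₒ + 1/dᵢ → 1/dᵢ = 1/51.9 − 1/396 = 0.0167426 mm⁻¹, so dᵢ ≈ 59.7280 mm.
Magnification m = dᵢ/dₒ = 59.7280/396 ≈ 0.15083.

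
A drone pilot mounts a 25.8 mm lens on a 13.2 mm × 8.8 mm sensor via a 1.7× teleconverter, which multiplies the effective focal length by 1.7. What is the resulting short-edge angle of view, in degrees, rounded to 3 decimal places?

11.457°

Effective focal length f = 25.8 × 1.7 = 43.86 mm.
α = 2·arctan(8.8 / (2 × 43.86)) = 2·arctan(0.10032) ≈ 11.4574°.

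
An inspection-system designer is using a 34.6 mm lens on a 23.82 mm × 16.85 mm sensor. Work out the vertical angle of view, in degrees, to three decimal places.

Angle of view α = 2·arctan(h/2f) with h = 16.85 mm and f = 34.6 mm.
h/2f = 0.24350; arctan(0.24350) ≈ 13.6850°, so α ≈ 27.3701°.

27.370°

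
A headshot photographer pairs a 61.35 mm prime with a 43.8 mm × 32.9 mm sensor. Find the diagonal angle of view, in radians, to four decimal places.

Sensor diagonal = √(43.8² + 32.9²) = √3000.8500 ≈ 54.7800 mm.
Angle of view α = 2·arctan(d/2f) with d = 54.7800 mm and f = 61.35 mm.
d/2f = 0.44645; arctan(0.44645) ≈ 0.4199 rad, so α ≈ 0.8398 rad.

0.8398 rad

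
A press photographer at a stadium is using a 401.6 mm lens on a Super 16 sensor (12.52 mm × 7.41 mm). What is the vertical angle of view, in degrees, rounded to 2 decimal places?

1.06°

Angle of view α = 2·arctan(h/2f) with h = 7.41 mm and f = 401.6 mm.
h/2f = 0.00923; arctan(0.00923) ≈ 0.5286°, so α ≈ 1.0571°.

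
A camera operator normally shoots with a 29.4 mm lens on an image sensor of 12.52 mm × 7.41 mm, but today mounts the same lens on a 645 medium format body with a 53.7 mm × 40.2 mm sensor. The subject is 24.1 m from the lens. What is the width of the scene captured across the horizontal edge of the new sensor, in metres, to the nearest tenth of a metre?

44.0 m

The focal length stays 29.4 mm; the relevant sensor dimension is now w = 53.7 mm. Object distance dₒ = 24.1 m = 24100 mm.
Thin-lens field width W = w·(dₒ − f)/f = 53.7 × (24100 − 29.4)/29.4 ≈ 43965.688 mm = 43.9657 m.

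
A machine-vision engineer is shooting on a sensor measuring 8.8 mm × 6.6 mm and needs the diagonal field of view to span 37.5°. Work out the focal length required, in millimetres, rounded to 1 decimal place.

Sensor diagonal = √(8.8² + 6.6²) = √121.0000 ≈ 11.0000 mm.
From α = 2·arctan(d/2f) we get f = d / (2·tan(α/2)).
With d = 11.0000 mm and α/2 = 18.75°, tan(α/2) ≈ 0.33945, so f ≈ 11.0000 / 0.67891 ≈ 16.2025 mm.

16.2 mm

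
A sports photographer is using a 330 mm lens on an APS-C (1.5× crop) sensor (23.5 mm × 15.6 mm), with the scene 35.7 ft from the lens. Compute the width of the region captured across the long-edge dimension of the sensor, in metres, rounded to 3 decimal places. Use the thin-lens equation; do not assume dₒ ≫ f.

dₒ: 35.7 ft × 304.8 mm/ft = 10881.36 mm.
Similar triangles through the lens centre give W/dₒ = w/dᵢ; with 1/f = 1/dₒ + 1/dᵢ this gives W = w·(dₒ − f)/f.
W = 23.5 mm × (10881.4 − 330) / 330 = 23.5 × 31.9738 ≈ 751.385 mm = 0.751385 m.

0.751 m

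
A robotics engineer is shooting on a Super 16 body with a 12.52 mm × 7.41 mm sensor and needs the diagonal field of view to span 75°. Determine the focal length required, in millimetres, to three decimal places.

9.480 mm

Sensor diagonal = √(12.52² + 7.41²) = √211.6585 ≈ 14.5485 mm.
From α = 2·arctan(d/2f) we get f = d / (2·tan(α/2)).
With d = 14.5485 mm and α/2 = 37.5°, tan(α/2) ≈ 0.76733, so f ≈ 14.5485 / 1.53465 ≈ 9.4800 mm.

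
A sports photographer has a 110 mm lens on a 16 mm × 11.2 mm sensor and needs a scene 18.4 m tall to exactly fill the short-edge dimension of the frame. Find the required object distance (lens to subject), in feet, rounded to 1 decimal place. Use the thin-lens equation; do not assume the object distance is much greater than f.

593.3 ft

W: 18.4 m = 18400 mm.
Magnification m = h/W = dᵢ/dₒ; combined with 1/f = 1/dₒ + 1/dᵢ this gives dₒ = f·(1 + W/h).
dₒ = 110 mm × (1 + 18400/11.2) = 110 × 1643.8571 ≈ 180824.286 mm = 180824.286/304.8 ft = 593.256 ft.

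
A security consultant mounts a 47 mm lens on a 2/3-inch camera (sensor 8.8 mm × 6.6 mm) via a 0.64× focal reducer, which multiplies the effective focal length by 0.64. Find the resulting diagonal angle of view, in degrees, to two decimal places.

20.72°

Effective focal length f = 47 × 0.64 = 30.08 mm.
Sensor diagonal = √(8.8² + 6.6²) = √121.0000 ≈ 11.0000 mm.
α = 2·arctan(11.000 / (2 × 30.08)) = 2·arctan(0.18285) ≈ 20.7237°.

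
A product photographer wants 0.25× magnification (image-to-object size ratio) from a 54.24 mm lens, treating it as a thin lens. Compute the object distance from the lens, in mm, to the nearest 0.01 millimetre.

271.20 mm

With m = dᵢ/dₒ and 1/f = 1/dₒ + 1/dᵢ, substituting dᵢ = m·dₒ gives 1/f = (1 + 1/m)/dₒ, hence dₒ = f·(1 + 1/m).
dₒ = 54.24 × (1 + 1/0.25) = 54.24 × 5.00000 ≈ 271.200 mm.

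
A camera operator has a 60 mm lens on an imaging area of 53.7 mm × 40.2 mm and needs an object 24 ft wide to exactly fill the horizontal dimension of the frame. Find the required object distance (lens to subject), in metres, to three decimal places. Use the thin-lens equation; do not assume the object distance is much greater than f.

W: 24 ft × 304.8 mm/ft = 7315.20 mm.
Magnification m = w/W = dᵢ/dₒ; combined with 1/f = 1/dₒ + 1/dᵢ this gives dₒ = f·(1 + W/w).
dₒ = 60 mm × (1 + 7315.2/53.7) = 60 × 137.2235 ≈ 8233.408 mm = 8.23341 m.

8.233 m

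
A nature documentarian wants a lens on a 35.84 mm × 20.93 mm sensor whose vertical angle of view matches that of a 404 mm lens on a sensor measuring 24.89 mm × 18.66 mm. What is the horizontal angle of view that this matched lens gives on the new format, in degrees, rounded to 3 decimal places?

Equal vertical AOV ⇒ f₂ = f₁ · 20.93/18.66 = 404 × 1.12165 ≈ 453.1468 mm.
Horizontal AOV on the new format = 2·arctan(35.84 / (2 × 453.1468)) = 2·arctan(0.03955) ≈ 4.5292°.

4.529°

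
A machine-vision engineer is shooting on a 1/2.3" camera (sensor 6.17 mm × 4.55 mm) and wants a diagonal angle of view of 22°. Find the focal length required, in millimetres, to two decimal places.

Sensor diagonal = √(6.17² + 4.55²) = √58.7714 ≈ 7.6663 mm.
From α = 2·arctan(d/2f) we get f = d / (2·tan(α/2)).
With d = 7.6663 mm and α/2 = 11°, tan(α/2) ≈ 0.19438, so f ≈ 7.6663 / 0.38876 ≈ 19.7197 mm.

19.72 mm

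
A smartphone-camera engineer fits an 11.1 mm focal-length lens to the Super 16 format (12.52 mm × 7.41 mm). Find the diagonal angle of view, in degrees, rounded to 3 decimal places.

66.477°

Sensor diagonal = √(12.52² + 7.41²) = √211.6585 ≈ 14.5485 mm.
Angle of view α = 2·arctan(d/2f) with d = 14.5485 mm and f = 11.1 mm.
d/2f = 0.65534; arctan(0.65534) ≈ 33.2383°, so α ≈ 66.4766°.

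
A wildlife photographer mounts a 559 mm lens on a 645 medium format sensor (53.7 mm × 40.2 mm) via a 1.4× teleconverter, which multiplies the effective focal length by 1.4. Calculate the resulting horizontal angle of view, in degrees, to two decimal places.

3.93°

Effective focal length f = 559 × 1.4 = 782.6 mm.
α = 2·arctan(53.7 / (2 × 782.6)) = 2·arctan(0.03431) ≈ 3.9299°.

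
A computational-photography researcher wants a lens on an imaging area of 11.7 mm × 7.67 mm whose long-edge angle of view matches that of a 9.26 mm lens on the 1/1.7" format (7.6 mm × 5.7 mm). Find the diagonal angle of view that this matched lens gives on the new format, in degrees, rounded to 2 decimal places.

Equal long-edge AOV ⇒ f₂ = f₁ · 11.7/7.6 = 9.26 × 1.53947 ≈ 14.2555 mm.
Sensor diagonal = √(11.7² + 7.67²) = √195.7189 ≈ 13.9900 mm.
Diagonal AOV on the new format = 2·arctan(13.9900 / (2 × 14.2555)) = 2·arctan(0.49069) ≈ 52.2730°.

52.27°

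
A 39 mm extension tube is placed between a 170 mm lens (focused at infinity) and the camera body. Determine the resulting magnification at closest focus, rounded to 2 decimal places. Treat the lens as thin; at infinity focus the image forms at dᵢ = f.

The tube moves the image plane from f to f + e, so dᵢ = 170 + 39 = 209 mm. Focus is achieved when 1/f = 1/dₒ + 1/dᵢ, giving dₒ = 1/(1/f − 1/(f+e)).
Magnification m = dᵢ/dₒ = (f+e)·(1/f − 1/(f+e)) = e/f = 39/170 ≈ 0.2294.

0.23×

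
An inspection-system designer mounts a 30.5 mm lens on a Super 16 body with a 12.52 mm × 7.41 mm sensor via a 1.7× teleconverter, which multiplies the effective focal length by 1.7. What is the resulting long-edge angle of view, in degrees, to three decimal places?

Effective focal length f = 30.5 × 1.7 = 51.85 mm.
α = 2·arctan(12.52 / (2 × 51.85)) = 2·arctan(0.12073) ≈ 13.7683°.

13.768°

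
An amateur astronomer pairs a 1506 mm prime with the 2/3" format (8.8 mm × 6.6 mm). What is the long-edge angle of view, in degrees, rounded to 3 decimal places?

Angle of view α = 2·arctan(w/2f) with w = 8.8 mm and f = 1506 mm.
w/2f = 0.00292; arctan(0.00292) ≈ 0.1674°, so α ≈ 0.3348°.

0.335°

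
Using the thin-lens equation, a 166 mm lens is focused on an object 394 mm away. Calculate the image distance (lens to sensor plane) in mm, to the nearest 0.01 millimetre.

286.86 mm

1/dᵢ = 1/f − 1/dₒ = 1/166 − 1/394 = 0.0034860 mm⁻¹.
dᵢ = 1/0.0034860 ≈ 286.8596 mm.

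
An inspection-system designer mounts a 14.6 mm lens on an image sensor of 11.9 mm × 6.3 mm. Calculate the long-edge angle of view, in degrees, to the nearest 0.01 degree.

Angle of view α = 2·arctan(w/2f) with w = 11.9 mm and f = 14.6 mm.
w/2f = 0.40753; arctan(0.40753) ≈ 22.1726°, so α ≈ 44.3452°.

44.35°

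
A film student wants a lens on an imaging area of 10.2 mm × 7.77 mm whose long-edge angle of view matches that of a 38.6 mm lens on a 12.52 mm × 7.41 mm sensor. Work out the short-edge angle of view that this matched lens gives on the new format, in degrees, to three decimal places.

14.085°

Equal long-edge AOV ⇒ f₂ = f₁ · 10.2/12.52 = 38.6 × 0.81470 ≈ 31.4473 mm.
Short-edge AOV on the new format = 2·arctan(7.77 / (2 × 31.4473)) = 2·arctan(0.12354) ≈ 14.0853°.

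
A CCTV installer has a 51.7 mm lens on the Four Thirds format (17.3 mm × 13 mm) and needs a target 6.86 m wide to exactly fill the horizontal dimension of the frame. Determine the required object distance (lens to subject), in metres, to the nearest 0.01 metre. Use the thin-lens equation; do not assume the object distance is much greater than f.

W: 6.86 m = 6860 mm.
Magnification m = w/W = dᵢ/dₒ; combined with 1/f = 1/dₒ + 1/dᵢ this gives dₒ = f·(1 + W/w).
dₒ = 51.7 mm × (1 + 6860/17.3) = 51.7 × 397.5318 ≈ 20552.394 mm = 20.5524 m.

20.55 m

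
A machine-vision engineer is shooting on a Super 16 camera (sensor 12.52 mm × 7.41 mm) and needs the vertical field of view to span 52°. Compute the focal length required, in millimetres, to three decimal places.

From α = 2·arctan(h/2f) we get f = h / (2·tan(α/2)).
With h = 7.41 mm and α/2 = 26°, tan(α/2) ≈ 0.48773, so f ≈ 7.41 / 0.97547 ≈ 7.5964 mm.

7.596 mm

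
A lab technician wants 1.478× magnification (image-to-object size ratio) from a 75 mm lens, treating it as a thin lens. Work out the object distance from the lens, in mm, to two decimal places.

With m = dᵢ/dₒ and 1/f = 1/dₒ + 1/dᵢ, substituting dᵢ = m·dₒ gives 1/f = (1 + 1/m)/dₒ, hence dₒ = f·(1 + 1/m).
dₒ = 75 × (1 + 1/1.478) = 75 × 1.67659 ≈ 125.744 mm.

125.74 mm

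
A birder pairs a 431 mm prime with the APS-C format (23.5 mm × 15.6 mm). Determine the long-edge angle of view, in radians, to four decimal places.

Angle of view α = 2·arctan(w/2f) with w = 23.5 mm and f = 431 mm.
w/2f = 0.02726; arctan(0.02726) ≈ 0.0273 rad, so α ≈ 0.0545 rad.

0.0545 rad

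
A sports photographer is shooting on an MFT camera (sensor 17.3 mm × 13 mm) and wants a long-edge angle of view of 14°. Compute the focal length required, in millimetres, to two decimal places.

From α = 2·arctan(w/2f) we get f = w / (2·tan(α/2)).
With w = 17.3 mm and α/2 = 7°, tan(α/2) ≈ 0.12278, so f ≈ 17.3 / 0.24557 ≈ 70.4486 mm.

70.45 mm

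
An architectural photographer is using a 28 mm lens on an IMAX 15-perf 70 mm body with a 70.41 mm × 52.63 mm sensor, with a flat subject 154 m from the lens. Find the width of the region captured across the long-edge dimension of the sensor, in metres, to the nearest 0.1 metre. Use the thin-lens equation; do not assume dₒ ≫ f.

dₒ: 154 m = 154000 mm.
Similar triangles through the lens centre give W/dₒ = w/dᵢ; with 1/f = 1/dₒ + 1/dᵢ this gives W = w·(dₒ − f)/f.
W = 70.41 mm × (154000 − 28) / 28 = 70.41 × 5499.0000 ≈ 387184.590 mm = 387.185 m.

387.2 m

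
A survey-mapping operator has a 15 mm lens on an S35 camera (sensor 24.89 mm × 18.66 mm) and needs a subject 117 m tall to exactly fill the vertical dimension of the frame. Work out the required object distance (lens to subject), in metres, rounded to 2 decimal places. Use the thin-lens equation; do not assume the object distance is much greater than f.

94.07 m

W: 117 m = 117000 mm.
Magnification m = h/W = dᵢ/dₒ; combined with 1/f = 1/dₒ + 1/dᵢ this gives dₒ = f·(1 + W/h).
dₒ = 15 mm × (1 + 117000/18.66) = 15 × 6271.0965 ≈ 94066.447 mm = 94.0664 m.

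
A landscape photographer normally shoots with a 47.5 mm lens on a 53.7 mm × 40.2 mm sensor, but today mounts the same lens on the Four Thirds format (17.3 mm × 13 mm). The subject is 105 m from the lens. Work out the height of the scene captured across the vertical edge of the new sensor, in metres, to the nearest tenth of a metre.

28.7 m

The focal length stays 47.5 mm; the relevant sensor dimension is now h = 13 mm. Object distance dₒ = 105 m = 105000 mm.
Thin-lens field height W = h·(dₒ − f)/f = 13 × (105000 − 47.5)/47.5 ≈ 28723.842 mm = 28.7238 m.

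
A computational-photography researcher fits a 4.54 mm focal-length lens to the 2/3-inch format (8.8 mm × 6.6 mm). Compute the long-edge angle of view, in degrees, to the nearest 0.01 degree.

Angle of view α = 2·arctan(w/2f) with w = 8.8 mm and f = 4.54 mm.
w/2f = 0.96916; arctan(0.96916) ≈ 44.1028°, so α ≈ 88.2056°.

88.21°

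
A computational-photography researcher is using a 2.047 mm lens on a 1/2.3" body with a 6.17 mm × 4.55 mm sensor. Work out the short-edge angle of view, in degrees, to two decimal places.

Angle of view α = 2·arctan(h/2f) with h = 4.55 mm and f = 2.047 mm.
h/2f = 1.11138; arctan(1.11138) ≈ 48.0197°, so α ≈ 96.0395°.

96.04°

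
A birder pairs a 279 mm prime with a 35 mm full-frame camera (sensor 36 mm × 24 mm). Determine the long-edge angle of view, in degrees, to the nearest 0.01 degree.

Angle of view α = 2·arctan(w/2f) with w = 36 mm and f = 279 mm.
w/2f = 0.06452; arctan(0.06452) ≈ 3.6914°, so α ≈ 7.3828°.

7.38°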